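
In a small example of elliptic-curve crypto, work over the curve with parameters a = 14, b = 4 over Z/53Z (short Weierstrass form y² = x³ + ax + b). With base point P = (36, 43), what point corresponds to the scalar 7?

(14, 20)

Repeated addition: build up to 7P.
2P: tangent at (36, 43): λ = (3·36² + 14)/(2·43) ≡ 33/33. 33⁻¹ ≡ 45 (mod 53) since 33·45 = 1485 ≡ 1, so λ ≡ 33·45 ≡ 1.
  x = λ² - 36 - 36 = 1 - 72 ≡ 35; y = λ·(36 - 35) - 43 ≡ 11. → (35, 11)
3P: (35, 11) + (36, 43). λ = (43 - 11)/(36 - 35) ≡ 32/1 mod 53. 1⁻¹ ≡ 1 (mod 53) since 1·1 = 1 ≡ 1, so λ ≡ 32.
  x = λ² - 35 - 36 = 1024 - 71 ≡ 52; y = λ·(35 - 52) - 11 ≡ 28. → (52, 28)
4P: (52, 28) + (36, 43). λ = (43 - 28)/(36 - 52) ≡ 15/37 mod 53. 37⁻¹ ≡ 43 (mod 53) since 37·43 = 1591 ≡ 1, so λ ≡ 9.
  x = λ² - 52 - 36 = 81 - 88 ≡ 46; y = λ·(52 - 46) - 28 ≡ 26. → (46, 26)
5P: (46, 26) + (36, 43). λ = (43 - 26)/(36 - 46) ≡ 17/43 mod 53. 43⁻¹ ≡ 37 (mod 53), so λ ≡ 46.
  x = λ² - 46 - 36 = 2116 - 82 ≡ 20; y = λ·(46 - 20) - 26 ≡ 4. → (20, 4)
6P: (20, 4) + (36, 43). λ = (43 - 4)/(36 - 20) ≡ 39/16 mod 53. 16⁻¹ ≡ 10 (mod 53) since 16·10 = 160 ≡ 1, so λ ≡ 19.
  x = λ² - 20 - 36 = 361 - 56 ≡ 40; y = λ·(20 - 40) - 4 ≡ 40. → (40, 40)
7P: (40, 40) + (36, 43). λ = (43 - 40)/(36 - 40) ≡ 3/49 mod 53. 49⁻¹ ≡ 13 (mod 53), so λ ≡ 39.
  x = λ² - 40 - 36 = 1521 - 76 ≡ 14; y = λ·(40 - 14) - 40 ≡ 20. → (14, 20)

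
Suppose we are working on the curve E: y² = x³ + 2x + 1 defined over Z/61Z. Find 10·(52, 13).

Write Q = (52, 13).
Repeated addition: build up to 10Q.
2Q: tangent at (52, 13): λ = (3·52² + 2)/(2·13) ≡ 1/26. 26⁻¹ ≡ 54 (mod 61), so λ ≡ 1·54 ≡ 54.
  x = λ² - 52 - 52 = 2916 - 104 ≡ 6; y = λ·(52 - 6) - 13 ≡ 31. → (6, 31)
3Q: (6, 31) + (52, 13). λ = (13 - 31)/(52 - 6) ≡ 43/46 mod 61. 46⁻¹ ≡ 4 (mod 61) since 46·4 = 184 ≡ 1, so λ ≡ 50.
  x = λ² - 6 - 52 = 2500 - 58 ≡ 2; y = λ·(6 - 2) - 31 ≡ 47. → (2, 47)
4Q: (2, 47) + (52, 13). λ = (13 - 47)/(52 - 2) ≡ 27/50 mod 61. 50⁻¹ ≡ 11 (mod 61) since 50·11 = 550 ≡ 1, so λ ≡ 53.
  x = λ² - 2 - 52 = 2809 - 54 ≡ 10; y = λ·(2 - 10) - 47 ≡ 17. → (10, 17)
5Q: (10, 17) + (52, 13). λ = (13 - 17)/(52 - 10) ≡ 57/42 mod 61. 42⁻¹ ≡ 16 (mod 61), so λ ≡ 58.
  x = λ² - 10 - 52 = 3364 - 62 ≡ 8; y = λ·(10 - 8) - 17 ≡ 38. → (8, 38)
6Q: (8, 38) + (52, 13). λ = (13 - 38)/(52 - 8) ≡ 36/44 mod 61. 44⁻¹ ≡ 43 (mod 61) since 44·43 = 1892 ≡ 1, so λ ≡ 23.
  x = λ² - 8 - 52 = 529 - 60 ≡ 42; y = λ·(8 - 42) - 38 ≡ 34. → (42, 34)
7Q: (42, 34) + (52, 13). λ = (13 - 34)/(52 - 42) ≡ 40/10 mod 61. 10⁻¹ ≡ 55 (mod 61), so λ ≡ 4.
  x = λ² - 42 - 52 = 16 - 94 ≡ 44; y = λ·(42 - 44) - 34 ≡ 19. → (44, 19)
8Q: (44, 19) + (52, 13). λ = (13 - 19)/(52 - 44) ≡ 55/8 mod 61. 8⁻¹ ≡ 23 (mod 61), so λ ≡ 45.
  x = λ² - 44 - 52 = 2025 - 96 ≡ 38; y = λ·(44 - 38) - 19 ≡ 7. → (38, 7)
9Q: (38, 7) + (52, 13). λ = (13 - 7)/(52 - 38) ≡ 6/14 mod 61. 14⁻¹ ≡ 48 (mod 61), so λ ≡ 44.
  x = λ² - 38 - 52 = 1936 - 90 ≡ 16; y = λ·(38 - 16) - 7 ≡ 46. → (16, 46)
10Q: (16, 46) + (52, 13). λ = (13 - 46)/(52 - 16) ≡ 28/36 mod 61. 36⁻¹ ≡ 39 (mod 61) since 36·39 = 1404 ≡ 1, so λ ≡ 55.
  x = λ² - 16 - 52 = 3025 - 68 ≡ 29; y = λ·(16 - 29) - 46 ≡ 32. → (29, 32)

(29, 32)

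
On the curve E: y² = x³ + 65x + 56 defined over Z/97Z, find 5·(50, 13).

(13, 24)

Write G = (50, 13).
Double-and-add on 5 = (101)₂. Start with G = (50, 13) for the leading 1-bit.
double: tangent at (50, 13): λ = (3·50² + 65)/(2·13) ≡ 96/26. 26⁻¹ ≡ 56 (mod 97), so λ ≡ 96·56 ≡ 41.
  x = λ² - 50 - 50 = 1681 - 100 ≡ 29; y = λ·(50 - 29) - 13 ≡ 72. → (29, 72)
double: tangent at (29, 72): λ = (3·29² + 65)/(2·72) ≡ 66/47. 47⁻¹ ≡ 64 (mod 97) since 47·64 = 3008 ≡ 1, so λ ≡ 66·64 ≡ 53.
  x = λ² - 29 - 29 = 2809 - 58 ≡ 35; y = λ·(29 - 35) - 72 ≡ 95. → (35, 95)
add G: (35, 95) + (50, 13). λ = (13 - 95)/(50 - 35) ≡ 15/15 mod 97. 15⁻¹ ≡ 13 (mod 97), so λ ≡ 1.
  x = λ² - 35 - 50 = 1 - 85 ≡ 13; y = λ·(35 - 13) - 95 ≡ 24. → (13, 24)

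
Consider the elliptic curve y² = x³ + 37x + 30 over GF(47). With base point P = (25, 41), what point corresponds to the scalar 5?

(25, 6)

Repeated addition: build up to 5P.
2P: tangent at (25, 41): λ = (3·25² + 37)/(2·41) ≡ 32/35. 35⁻¹ ≡ 43 (mod 47), so λ ≡ 32·43 ≡ 13.
  x = λ² - 25 - 25 = 169 - 50 ≡ 25; y = λ·(25 - 25) - 41 ≡ 6. → (25, 6)
3P: (25, 6) + (25, 41): same x and y₁ ≡ -y₂, so the sum is O.
4P: O + (25, 41) = (25, 41) (identity).
5P: tangent at (25, 41): λ = (3·25² + 37)/(2·41) ≡ 32/35. 35⁻¹ ≡ 43 (mod 47), so λ ≡ 32·43 ≡ 13.
  x = λ² - 25 - 25 = 169 - 50 ≡ 25; y = λ·(25 - 25) - 41 ≡ 6. → (25, 6)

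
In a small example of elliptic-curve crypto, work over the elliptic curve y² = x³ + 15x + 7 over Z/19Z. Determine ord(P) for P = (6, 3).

2P: tangent at (6, 3): λ = (3·6² + 15)/(2·3) ≡ 9/6. 6⁻¹ ≡ 16 (mod 19) since 6·16 = 96 ≡ 1, so λ ≡ 9·16 ≡ 11.
  x = λ² - 6 - 6 = 121 - 12 ≡ 14; y = λ·(6 - 14) - 3 ≡ 4. → (14, 4)
3P: (14, 4) + (6, 3). λ = (3 - 4)/(6 - 14) ≡ 18/11 mod 19. 11⁻¹ ≡ 7 (mod 19) since 11·7 = 77 ≡ 1, so λ ≡ 12.
  x = λ² - 14 - 6 = 144 - 20 ≡ 10; y = λ·(14 - 10) - 4 ≡ 6. → (10, 6)
4P: (10, 6) + (6, 3). λ = (3 - 6)/(6 - 10) ≡ 16/15 mod 19. 15⁻¹ ≡ 14 (mod 19), so λ ≡ 15.
  x = λ² - 10 - 6 = 225 - 16 ≡ 0; y = λ·(10 - 0) - 6 ≡ 11. → (0, 11)
5P: (0, 11) + (6, 3). λ = (3 - 11)/(6 - 0) ≡ 11/6 mod 19. 6⁻¹ ≡ 16 (mod 19) since 6·16 = 96 ≡ 1, so λ ≡ 5.
  x = λ² - 0 - 6 = 25 - 6 ≡ 0; y = λ·(0 - 0) - 11 ≡ 8. → (0, 8)
6P: (0, 8) + (6, 3). λ = (3 - 8)/(6 - 0) ≡ 14/6 mod 19. 6⁻¹ ≡ 16 (mod 19), so λ ≡ 15.
  x = λ² - 0 - 6 = 225 - 6 ≡ 10; y = λ·(0 - 10) - 8 ≡ 13. → (10, 13)
7P: (10, 13) + (6, 3). λ = (3 - 13)/(6 - 10) ≡ 9/15 mod 19. 15⁻¹ ≡ 14 (mod 19) since 15·14 = 210 ≡ 1, so λ ≡ 12.
  x = λ² - 10 - 6 = 144 - 16 ≡ 14; y = λ·(10 - 14) - 13 ≡ 15. → (14, 15)
8P: (14, 15) + (6, 3). λ = (3 - 15)/(6 - 14) ≡ 7/11 mod 19. 11⁻¹ ≡ 7 (mod 19) since 11·7 = 77 ≡ 1, so λ ≡ 11.
  x = λ² - 14 - 6 = 121 - 20 ≡ 6; y = λ·(14 - 6) - 15 ≡ 16. → (6, 16)
9P: (6, 16) + (6, 3): same x and y₁ ≡ -y₂, so the sum is O.
9P = O, so the order is 9.

9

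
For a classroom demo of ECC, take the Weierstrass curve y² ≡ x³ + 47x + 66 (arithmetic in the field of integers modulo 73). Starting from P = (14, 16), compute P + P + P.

Repeated addition: build up to 3P.
2P: tangent at (14, 16): λ = (3·14² + 47)/(2·16) ≡ 51/32. 32⁻¹ ≡ 16 (mod 73), so λ ≡ 51·16 ≡ 13.
  x = λ² - 14 - 14 = 169 - 28 ≡ 68; y = λ·(14 - 68) - 16 ≡ 12. → (68, 12)
3P: (68, 12) + (14, 16). λ = (16 - 12)/(14 - 68) ≡ 4/19 mod 73. 19⁻¹ ≡ 50 (mod 73) since 19·50 = 950 ≡ 1, so λ ≡ 54.
  x = λ² - 68 - 14 = 2916 - 82 ≡ 60; y = λ·(68 - 60) - 12 ≡ 55. → (60, 55)

(60, 55)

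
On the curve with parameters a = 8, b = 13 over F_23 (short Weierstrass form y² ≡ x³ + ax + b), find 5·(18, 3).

(18, 20)

Write G = (18, 3).
Double-and-add on 5 = (101)₂. Start with G = (18, 3) for the leading 1-bit.
double: tangent at (18, 3): λ = (3·18² + 8)/(2·3) ≡ 14/6. 6⁻¹ ≡ 4 (mod 23), so λ ≡ 14·4 ≡ 10.
  x = λ² - 18 - 18 = 100 - 36 ≡ 18; y = λ·(18 - 18) - 3 ≡ 20. → (18, 20)
double: tangent at (18, 20): λ = (3·18² + 8)/(2·20) ≡ 14/17. 17⁻¹ ≡ 19 (mod 23), so λ ≡ 14·19 ≡ 13.
  x = λ² - 18 - 18 = 169 - 36 ≡ 18; y = λ·(18 - 18) - 20 ≡ 3. → (18, 3)
add G: tangent at (18, 3): λ = (3·18² + 8)/(2·3) ≡ 14/6. 6⁻¹ ≡ 4 (mod 23), so λ ≡ 14·4 ≡ 10.
  x = λ² - 18 - 18 = 100 - 36 ≡ 18; y = λ·(18 - 18) - 3 ≡ 20. → (18, 20)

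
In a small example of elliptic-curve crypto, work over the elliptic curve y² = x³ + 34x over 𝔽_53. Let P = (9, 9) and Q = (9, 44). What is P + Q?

O

The two points share x = 9 and their y-coordinates satisfy 9 + 44 ≡ 0 (mod 53), so they are inverses. Their sum is O.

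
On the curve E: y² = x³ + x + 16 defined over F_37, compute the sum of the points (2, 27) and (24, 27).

(11, 10)

(2, 27) + (24, 27). λ = (27 - 27)/(24 - 2) ≡ 0/22 mod 37. 22⁻¹ ≡ 32 (mod 37), so λ ≡ 0.
  x = λ² - 2 - 24 = 0 - 26 ≡ 11; y = λ·(2 - 11) - 27 ≡ 10. → (11, 10)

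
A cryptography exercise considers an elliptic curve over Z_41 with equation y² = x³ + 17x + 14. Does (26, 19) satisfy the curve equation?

y² = 19² ≡ 33; x³ + 17x + 14 = 18032 ≡ 33 (mod 41). 33 = 33.

yes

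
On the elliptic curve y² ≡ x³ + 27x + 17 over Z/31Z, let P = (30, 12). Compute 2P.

(21, 7)

tangent at (30, 12): λ = (3·30² + 27)/(2·12) ≡ 30/24. 24⁻¹ ≡ 22 (mod 31), so λ ≡ 30·22 ≡ 9.
  x = λ² - 30 - 30 = 81 - 60 ≡ 21; y = λ·(30 - 21) - 12 ≡ 7. → (21, 7)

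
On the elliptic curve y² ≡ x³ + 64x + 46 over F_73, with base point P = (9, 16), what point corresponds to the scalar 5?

(45, 10)

Double-and-add on 5 = (101)₂. Start with P = (9, 16) for the leading 1-bit.
double: tangent at (9, 16): λ = (3·9² + 64)/(2·16) ≡ 15/32. 32⁻¹ ≡ 16 (mod 73) since 32·16 = 512 ≡ 1, so λ ≡ 15·16 ≡ 21.
  x = λ² - 9 - 9 = 441 - 18 ≡ 58; y = λ·(9 - 58) - 16 ≡ 50. → (58, 50)
double: tangent at (58, 50): λ = (3·58² + 64)/(2·50) ≡ 9/27. 27⁻¹ ≡ 46 (mod 73), so λ ≡ 9·46 ≡ 49.
  x = λ² - 58 - 58 = 2401 - 116 ≡ 22; y = λ·(58 - 22) - 50 ≡ 35. → (22, 35)
add P: (22, 35) + (9, 16). λ = (16 - 35)/(9 - 22) ≡ 54/60 mod 73. 60⁻¹ ≡ 28 (mod 73), so λ ≡ 52.
  x = λ² - 22 - 9 = 2704 - 31 ≡ 45; y = λ·(22 - 45) - 35 ≡ 10. → (45, 10)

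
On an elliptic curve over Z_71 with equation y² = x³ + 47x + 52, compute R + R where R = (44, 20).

(21, 54)

tangent at (44, 20): λ = (3·44² + 47)/(2·20) ≡ 33/40. 40⁻¹ ≡ 16 (mod 71), so λ ≡ 33·16 ≡ 31.
  x = λ² - 44 - 44 = 961 - 88 ≡ 21; y = λ·(44 - 21) - 20 ≡ 54. → (21, 54)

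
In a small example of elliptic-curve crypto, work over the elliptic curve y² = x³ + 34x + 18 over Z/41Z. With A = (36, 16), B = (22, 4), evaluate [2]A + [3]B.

(11, 40)

First 2A:
Repeated addition: build up to 2A.
2A: tangent at (36, 16): λ = (3·36² + 34)/(2·16) ≡ 27/32. 32⁻¹ ≡ 9 (mod 41), so λ ≡ 27·9 ≡ 38.
  x = λ² - 36 - 36 = 1444 - 72 ≡ 19; y = λ·(36 - 19) - 16 ≡ 15. → (19, 15)
2A = (19, 15).
Next 3B:
Repeated addition: build up to 3B.
2B: tangent at (22, 4): λ = (3·22² + 34)/(2·4) ≡ 10/8. 8⁻¹ ≡ 36 (mod 41) since 8·36 = 288 ≡ 1, so λ ≡ 10·36 ≡ 32.
  x = λ² - 22 - 22 = 1024 - 44 ≡ 37; y = λ·(22 - 37) - 4 ≡ 8. → (37, 8)
3B: (37, 8) + (22, 4). λ = (4 - 8)/(22 - 37) ≡ 37/26 mod 41. 26⁻¹ ≡ 30 (mod 41), so λ ≡ 3.
  x = λ² - 37 - 22 = 9 - 59 ≡ 32; y = λ·(37 - 32) - 8 ≡ 7. → (32, 7)
3B = (32, 7).
Finally 2A + 3B:
(19, 15) + (32, 7). λ = (7 - 15)/(32 - 19) ≡ 33/13 mod 41. 13⁻¹ ≡ 19 (mod 41) since 13·19 = 247 ≡ 1, so λ ≡ 12.
  x = λ² - 19 - 32 = 144 - 51 ≡ 11; y = λ·(19 - 11) - 15 ≡ 40. → (11, 40)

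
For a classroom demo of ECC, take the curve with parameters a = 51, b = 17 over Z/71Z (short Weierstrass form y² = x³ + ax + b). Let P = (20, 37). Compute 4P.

(53, 15)

Repeated addition: build up to 4P.
2P: tangent at (20, 37): λ = (3·20² + 51)/(2·37) ≡ 44/3. 3⁻¹ ≡ 24 (mod 71) since 3·24 = 72 ≡ 1, so λ ≡ 44·24 ≡ 62.
  x = λ² - 20 - 20 = 3844 - 40 ≡ 41; y = λ·(20 - 41) - 37 ≡ 10. → (41, 10)
3P: (41, 10) + (20, 37). λ = (37 - 10)/(20 - 41) ≡ 27/50 mod 71. 50⁻¹ ≡ 27 (mod 71), so λ ≡ 19.
  x = λ² - 41 - 20 = 361 - 61 ≡ 16; y = λ·(41 - 16) - 10 ≡ 39. → (16, 39)
4P: (16, 39) + (20, 37). λ = (37 - 39)/(20 - 16) ≡ 69/4 mod 71. 4⁻¹ ≡ 18 (mod 71) since 4·18 = 72 ≡ 1, so λ ≡ 35.
  x = λ² - 16 - 20 = 1225 - 36 ≡ 53; y = λ·(16 - 53) - 39 ≡ 15. → (53, 15)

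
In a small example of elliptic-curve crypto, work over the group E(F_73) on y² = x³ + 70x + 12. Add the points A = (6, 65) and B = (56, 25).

(6, 65) + (56, 25). λ = (25 - 65)/(56 - 6) ≡ 33/50 mod 73. 50⁻¹ ≡ 19 (mod 73), so λ ≡ 43.
  x = λ² - 6 - 56 = 1849 - 62 ≡ 35; y = λ·(6 - 35) - 65 ≡ 2. → (35, 2)

(35, 2)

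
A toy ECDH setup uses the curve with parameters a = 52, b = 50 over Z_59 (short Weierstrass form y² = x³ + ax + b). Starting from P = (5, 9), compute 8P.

Double-and-add on 8 = (1000)₂. Start with P = (5, 9) for the leading 1-bit.
double: tangent at (5, 9): λ = (3·5² + 52)/(2·9) ≡ 9/18. 18⁻¹ ≡ 23 (mod 59), so λ ≡ 9·23 ≡ 30.
  x = λ² - 5 - 5 = 900 - 10 ≡ 5; y = λ·(5 - 5) - 9 ≡ 50. → (5, 50)
double: tangent at (5, 50): λ = (3·5² + 52)/(2·50) ≡ 9/41. 41⁻¹ ≡ 36 (mod 59), so λ ≡ 9·36 ≡ 29.
  x = λ² - 5 - 5 = 841 - 10 ≡ 5; y = λ·(5 - 5) - 50 ≡ 9. → (5, 9)
double: tangent at (5, 9): λ = (3·5² + 52)/(2·9) ≡ 9/18. 18⁻¹ ≡ 23 (mod 59), so λ ≡ 9·23 ≡ 30.
  x = λ² - 5 - 5 = 900 - 10 ≡ 5; y = λ·(5 - 5) - 9 ≡ 50. → (5, 50)

(5, 50)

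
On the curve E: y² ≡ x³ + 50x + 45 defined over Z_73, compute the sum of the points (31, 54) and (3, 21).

(31, 54) + (3, 21). λ = (21 - 54)/(3 - 31) ≡ 40/45 mod 73. 45⁻¹ ≡ 13 (mod 73), so λ ≡ 9.
  x = λ² - 31 - 3 = 81 - 34 ≡ 47; y = λ·(31 - 47) - 54 ≡ 21. → (47, 21)

(47, 21)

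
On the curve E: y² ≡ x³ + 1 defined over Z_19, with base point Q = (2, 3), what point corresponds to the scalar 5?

Double-and-add on 5 = (101)₂. Start with Q = (2, 3) for the leading 1-bit.
double: tangent at (2, 3): λ = (3·2² + 0)/(2·3) ≡ 12/6. 6⁻¹ ≡ 16 (mod 19), so λ ≡ 12·16 ≡ 2.
  x = λ² - 2 - 2 = 4 - 4 ≡ 0; y = λ·(2 - 0) - 3 ≡ 1. → (0, 1)
double: tangent at (0, 1): λ = (3·0² + 0)/(2·1) ≡ 0/2. 2⁻¹ ≡ 10 (mod 19) since 2·10 = 20 ≡ 1, so λ ≡ 0·10 ≡ 0.
  x = λ² - 0 - 0 = 0 - 0 ≡ 0; y = λ·(0 - 0) - 1 ≡ 18. → (0, 18)
add Q: (0, 18) + (2, 3). λ = (3 - 18)/(2 - 0) ≡ 4/2 mod 19. 2⁻¹ ≡ 10 (mod 19) since 2·10 = 20 ≡ 1, so λ ≡ 2.
  x = λ² - 0 - 2 = 4 - 2 ≡ 2; y = λ·(0 - 2) - 18 ≡ 16. → (2, 16)

(2, 16)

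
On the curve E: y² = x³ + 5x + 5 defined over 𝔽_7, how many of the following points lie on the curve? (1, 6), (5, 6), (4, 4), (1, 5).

(1, 6): 6² ≡ 1, rhs ≡ 4 → off.
(5, 6): 6² ≡ 1, rhs ≡ 1 → on.
(4, 4): 4² ≡ 2, rhs ≡ 5 → off.
(1, 5): 5² ≡ 4, rhs ≡ 4 → on.

2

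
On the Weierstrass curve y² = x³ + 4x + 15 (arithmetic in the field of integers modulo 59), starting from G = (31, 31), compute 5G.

(16, 35)

Repeated addition: build up to 5G.
2G: tangent at (31, 31): λ = (3·31² + 4)/(2·31) ≡ 55/3. 3⁻¹ ≡ 20 (mod 59) since 3·20 = 60 ≡ 1, so λ ≡ 55·20 ≡ 38.
  x = λ² - 31 - 31 = 1444 - 62 ≡ 25; y = λ·(31 - 25) - 31 ≡ 20. → (25, 20)
3G: (25, 20) + (31, 31). λ = (31 - 20)/(31 - 25) ≡ 11/6 mod 59. 6⁻¹ ≡ 10 (mod 59), so λ ≡ 51.
  x = λ² - 25 - 31 = 2601 - 56 ≡ 8; y = λ·(25 - 8) - 20 ≡ 21. → (8, 21)
4G: (8, 21) + (31, 31). λ = (31 - 21)/(31 - 8) ≡ 10/23 mod 59. 23⁻¹ ≡ 18 (mod 59), so λ ≡ 3.
  x = λ² - 8 - 31 = 9 - 39 ≡ 29; y = λ·(8 - 29) - 21 ≡ 34. → (29, 34)
5G: (29, 34) + (31, 31). λ = (31 - 34)/(31 - 29) ≡ 56/2 mod 59. 2⁻¹ ≡ 30 (mod 59), so λ ≡ 28.
  x = λ² - 29 - 31 = 784 - 60 ≡ 16; y = λ·(29 - 16) - 34 ≡ 35. → (16, 35)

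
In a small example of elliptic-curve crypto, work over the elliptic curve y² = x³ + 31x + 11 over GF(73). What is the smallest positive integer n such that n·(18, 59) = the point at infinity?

2P: tangent at (18, 59): λ = (3·18² + 31)/(2·59) ≡ 54/45. 45⁻¹ ≡ 13 (mod 73) since 45·13 = 585 ≡ 1, so λ ≡ 54·13 ≡ 45.
  x = λ² - 18 - 18 = 2025 - 36 ≡ 18; y = λ·(18 - 18) - 59 ≡ 14. → (18, 14)
3P: (18, 14) + (18, 59): same x and y₁ ≡ -y₂, so the sum is the point at infinity.
3P = the point at infinity, so the order is 3.

3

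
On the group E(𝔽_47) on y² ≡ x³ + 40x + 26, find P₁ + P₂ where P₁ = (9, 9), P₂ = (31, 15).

(9, 9) + (31, 15). λ = (15 - 9)/(31 - 9) ≡ 6/22 mod 47. 22⁻¹ ≡ 15 (mod 47), so λ ≡ 43.
  x = λ² - 9 - 31 = 1849 - 40 ≡ 23; y = λ·(9 - 23) - 9 ≡ 0. → (23, 0)

(23, 0)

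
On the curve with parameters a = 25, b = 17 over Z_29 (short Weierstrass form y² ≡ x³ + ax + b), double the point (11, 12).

(13, 4)

tangent at (11, 12): λ = (3·11² + 25)/(2·12) ≡ 11/24. 24⁻¹ ≡ 23 (mod 29) since 24·23 = 552 ≡ 1, so λ ≡ 11·23 ≡ 21.
  x = λ² - 11 - 11 = 441 - 22 ≡ 13; y = λ·(11 - 13) - 12 ≡ 4. → (13, 4)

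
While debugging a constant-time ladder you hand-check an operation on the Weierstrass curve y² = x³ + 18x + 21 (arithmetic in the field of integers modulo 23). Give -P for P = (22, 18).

-(22, 18) = (22, -18 mod 23) = (22, 5).

(22, 5)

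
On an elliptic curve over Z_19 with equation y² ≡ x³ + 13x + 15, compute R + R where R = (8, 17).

(4, 6)

tangent at (8, 17): λ = (3·8² + 13)/(2·17) ≡ 15/15. 15⁻¹ ≡ 14 (mod 19), so λ ≡ 15·14 ≡ 1.
  x = λ² - 8 - 8 = 1 - 16 ≡ 4; y = λ·(8 - 4) - 17 ≡ 6. → (4, 6)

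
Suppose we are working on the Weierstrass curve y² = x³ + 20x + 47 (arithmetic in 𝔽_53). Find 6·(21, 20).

(45, 8)

Write P = (21, 20).
Double-and-add on 6 = (110)₂. Start with P = (21, 20) for the leading 1-bit.
double: tangent at (21, 20): λ = (3·21² + 20)/(2·20) ≡ 18/40. 40⁻¹ ≡ 4 (mod 53) since 40·4 = 160 ≡ 1, so λ ≡ 18·4 ≡ 19.
  x = λ² - 21 - 21 = 361 - 42 ≡ 1; y = λ·(21 - 1) - 20 ≡ 42. → (1, 42)
add P: (1, 42) + (21, 20). λ = (20 - 42)/(21 - 1) ≡ 31/20 mod 53. 20⁻¹ ≡ 8 (mod 53), so λ ≡ 36.
  x = λ² - 1 - 21 = 1296 - 22 ≡ 2; y = λ·(1 - 2) - 42 ≡ 28. → (2, 28)
double: tangent at (2, 28): λ = (3·2² + 20)/(2·28) ≡ 32/3. 3⁻¹ ≡ 18 (mod 53), so λ ≡ 32·18 ≡ 46.
  x = λ² - 2 - 2 = 2116 - 4 ≡ 45; y = λ·(2 - 45) - 28 ≡ 8. → (45, 8)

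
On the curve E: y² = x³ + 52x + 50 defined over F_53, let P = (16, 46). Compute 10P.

Double-and-add on 10 = (1010)₂. Start with P = (16, 46) for the leading 1-bit.
double: tangent at (16, 46): λ = (3·16² + 52)/(2·46) ≡ 25/39. 39⁻¹ ≡ 34 (mod 53), so λ ≡ 25·34 ≡ 2.
  x = λ² - 16 - 16 = 4 - 32 ≡ 25; y = λ·(16 - 25) - 46 ≡ 42. → (25, 42)
double: tangent at (25, 42): λ = (3·25² + 52)/(2·42) ≡ 19/31. 31⁻¹ ≡ 12 (mod 53), so λ ≡ 19·12 ≡ 16.
  x = λ² - 25 - 25 = 256 - 50 ≡ 47; y = λ·(25 - 47) - 42 ≡ 30. → (47, 30)
add P: (47, 30) + (16, 46). λ = (46 - 30)/(16 - 47) ≡ 16/22 mod 53. 22⁻¹ ≡ 41 (mod 53), so λ ≡ 20.
  x = λ² - 47 - 16 = 400 - 63 ≡ 19; y = λ·(47 - 19) - 30 ≡ 0. → (19, 0)
double: (19, 0) + (19, 0): same x and y₁ ≡ -y₂, so the sum is O.

O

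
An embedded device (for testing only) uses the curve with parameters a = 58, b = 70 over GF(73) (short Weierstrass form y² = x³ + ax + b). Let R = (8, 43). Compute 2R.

tangent at (8, 43): λ = (3·8² + 58)/(2·43) ≡ 31/13. 13⁻¹ ≡ 45 (mod 73), so λ ≡ 31·45 ≡ 8.
  x = λ² - 8 - 8 = 64 - 16 ≡ 48; y = λ·(8 - 48) - 43 ≡ 2. → (48, 2)

(48, 2)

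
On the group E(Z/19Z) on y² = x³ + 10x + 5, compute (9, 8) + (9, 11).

The two points share x = 9 and their y-coordinates satisfy 8 + 11 ≡ 0 (mod 19), so they are inverses. Their sum is the point at infinity.

O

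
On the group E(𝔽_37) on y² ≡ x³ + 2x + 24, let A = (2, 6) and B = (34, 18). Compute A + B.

(26, 22)

(2, 6) + (34, 18). λ = (18 - 6)/(34 - 2) ≡ 12/32 mod 37. 32⁻¹ ≡ 22 (mod 37), so λ ≡ 5.
  x = λ² - 2 - 34 = 25 - 36 ≡ 26; y = λ·(2 - 26) - 6 ≡ 22. → (26, 22)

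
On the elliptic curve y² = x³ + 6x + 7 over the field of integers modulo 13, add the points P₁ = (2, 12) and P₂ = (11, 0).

(2, 12) + (11, 0). λ = (0 - 12)/(11 - 2) ≡ 1/9 mod 13. 9⁻¹ ≡ 3 (mod 13), so λ ≡ 3.
  x = λ² - 2 - 11 = 9 - 13 ≡ 9; y = λ·(2 - 9) - 12 ≡ 6. → (9, 6)

(9, 6)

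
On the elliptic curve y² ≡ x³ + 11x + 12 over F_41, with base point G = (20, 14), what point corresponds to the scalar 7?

Repeated addition: build up to 7G.
2G: tangent at (20, 14): λ = (3·20² + 11)/(2·14) ≡ 22/28. 28⁻¹ ≡ 22 (mod 41) since 28·22 = 616 ≡ 1, so λ ≡ 22·22 ≡ 33.
  x = λ² - 20 - 20 = 1089 - 40 ≡ 24; y = λ·(20 - 24) - 14 ≡ 18. → (24, 18)
3G: (24, 18) + (20, 14). λ = (14 - 18)/(20 - 24) ≡ 37/37 mod 41. 37⁻¹ ≡ 10 (mod 41), so λ ≡ 1.
  x = λ² - 24 - 20 = 1 - 44 ≡ 39; y = λ·(24 - 39) - 18 ≡ 8. → (39, 8)
4G: (39, 8) + (20, 14). λ = (14 - 8)/(20 - 39) ≡ 6/22 mod 41. 22⁻¹ ≡ 28 (mod 41) since 22·28 = 616 ≡ 1, so λ ≡ 4.
  x = λ² - 39 - 20 = 16 - 59 ≡ 39; y = λ·(39 - 39) - 8 ≡ 33. → (39, 33)
5G: (39, 33) + (20, 14). λ = (14 - 33)/(20 - 39) ≡ 22/22 mod 41. 22⁻¹ ≡ 28 (mod 41) since 22·28 = 616 ≡ 1, so λ ≡ 1.
  x = λ² - 39 - 20 = 1 - 59 ≡ 24; y = λ·(39 - 24) - 33 ≡ 23. → (24, 23)
6G: (24, 23) + (20, 14). λ = (14 - 23)/(20 - 24) ≡ 32/37 mod 41. 37⁻¹ ≡ 10 (mod 41), so λ ≡ 33.
  x = λ² - 24 - 20 = 1089 - 44 ≡ 20; y = λ·(24 - 20) - 23 ≡ 27. → (20, 27)
7G: (20, 27) + (20, 14): same x and y₁ ≡ -y₂, so the sum is O.

O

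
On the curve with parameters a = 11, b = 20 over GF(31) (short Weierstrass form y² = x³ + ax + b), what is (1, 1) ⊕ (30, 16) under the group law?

(2, 22)

(1, 1) + (30, 16). λ = (16 - 1)/(30 - 1) ≡ 15/29 mod 31. 29⁻¹ ≡ 15 (mod 31), so λ ≡ 8.
  x = λ² - 1 - 30 = 64 - 31 ≡ 2; y = λ·(1 - 2) - 1 ≡ 22. → (2, 22)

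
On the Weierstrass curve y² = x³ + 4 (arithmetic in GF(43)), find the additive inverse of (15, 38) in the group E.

(15, 5)

-(15, 38) = (15, -38 mod 43) = (15, 5).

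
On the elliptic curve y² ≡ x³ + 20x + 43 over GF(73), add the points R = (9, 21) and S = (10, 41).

(16, 58)

(9, 21) + (10, 41). λ = (41 - 21)/(10 - 9) ≡ 20/1 mod 73. 1⁻¹ ≡ 1 (mod 73) since 1·1 = 1 ≡ 1, so λ ≡ 20.
  x = λ² - 9 - 10 = 400 - 19 ≡ 16; y = λ·(9 - 16) - 21 ≡ 58. → (16, 58)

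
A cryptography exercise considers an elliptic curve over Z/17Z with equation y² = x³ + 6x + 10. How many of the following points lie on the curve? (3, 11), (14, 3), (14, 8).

(3, 11): 11² ≡ 2, rhs ≡ 4 → off.
(14, 3): 3² ≡ 9, rhs ≡ 16 → off.
(14, 8): 8² ≡ 13, rhs ≡ 16 → off.

0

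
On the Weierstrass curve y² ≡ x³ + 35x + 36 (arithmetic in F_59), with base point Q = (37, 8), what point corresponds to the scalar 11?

(23, 21)

Double-and-add on 11 = (1011)₂. Start with Q = (37, 8) for the leading 1-bit.
double: tangent at (37, 8): λ = (3·37² + 35)/(2·8) ≡ 12/16. 16⁻¹ ≡ 48 (mod 59), so λ ≡ 12·48 ≡ 45.
  x = λ² - 37 - 37 = 2025 - 74 ≡ 4; y = λ·(37 - 4) - 8 ≡ 2. → (4, 2)
double: tangent at (4, 2): λ = (3·4² + 35)/(2·2) ≡ 24/4. 4⁻¹ ≡ 15 (mod 59) since 4·15 = 60 ≡ 1, so λ ≡ 24·15 ≡ 6.
  x = λ² - 4 - 4 = 36 - 8 ≡ 28; y = λ·(4 - 28) - 2 ≡ 31. → (28, 31)
add Q: (28, 31) + (37, 8). λ = (8 - 31)/(37 - 28) ≡ 36/9 mod 59. 9⁻¹ ≡ 46 (mod 59) since 9·46 = 414 ≡ 1, so λ ≡ 4.
  x = λ² - 28 - 37 = 16 - 65 ≡ 10; y = λ·(28 - 10) - 31 ≡ 41. → (10, 41)
double: tangent at (10, 41): λ = (3·10² + 35)/(2·41) ≡ 40/23. 23⁻¹ ≡ 18 (mod 59), so λ ≡ 40·18 ≡ 12.
  x = λ² - 10 - 10 = 144 - 20 ≡ 6; y = λ·(10 - 6) - 41 ≡ 7. → (6, 7)
add Q: (6, 7) + (37, 8). λ = (8 - 7)/(37 - 6) ≡ 1/31 mod 59. 31⁻¹ ≡ 40 (mod 59) since 31·40 = 1240 ≡ 1, so λ ≡ 40.
  x = λ² - 6 - 37 = 1600 - 43 ≡ 23; y = λ·(6 - 23) - 7 ≡ 21. → (23, 21)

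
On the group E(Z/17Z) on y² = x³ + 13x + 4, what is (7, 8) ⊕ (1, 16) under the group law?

(7, 8) + (1, 16). λ = (16 - 8)/(1 - 7) ≡ 8/11 mod 17. 11⁻¹ ≡ 14 (mod 17) since 11·14 = 154 ≡ 1, so λ ≡ 10.
  x = λ² - 7 - 1 = 100 - 8 ≡ 7; y = λ·(7 - 7) - 8 ≡ 9. → (7, 9)

(7, 9)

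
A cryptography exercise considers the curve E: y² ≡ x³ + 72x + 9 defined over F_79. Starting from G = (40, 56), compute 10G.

(37, 1)

Double-and-add on 10 = (1010)₂. Start with G = (40, 56) for the leading 1-bit.
double: tangent at (40, 56): λ = (3·40² + 72)/(2·56) ≡ 53/33. 33⁻¹ ≡ 12 (mod 79), so λ ≡ 53·12 ≡ 4.
  x = λ² - 40 - 40 = 16 - 80 ≡ 15; y = λ·(40 - 15) - 56 ≡ 44. → (15, 44)
double: tangent at (15, 44): λ = (3·15² + 72)/(2·44) ≡ 36/9. 9⁻¹ ≡ 44 (mod 79), so λ ≡ 36·44 ≡ 4.
  x = λ² - 15 - 15 = 16 - 30 ≡ 65; y = λ·(15 - 65) - 44 ≡ 72. → (65, 72)
add G: (65, 72) + (40, 56). λ = (56 - 72)/(40 - 65) ≡ 63/54 mod 79. 54⁻¹ ≡ 60 (mod 79) since 54·60 = 3240 ≡ 1, so λ ≡ 67.
  x = λ² - 65 - 40 = 4489 - 105 ≡ 39; y = λ·(65 - 39) - 72 ≡ 11. → (39, 11)
double: tangent at (39, 11): λ = (3·39² + 72)/(2·11) ≡ 53/22. 22⁻¹ ≡ 18 (mod 79), so λ ≡ 53·18 ≡ 6.
  x = λ² - 39 - 39 = 36 - 78 ≡ 37; y = λ·(39 - 37) - 11 ≡ 1. → (37, 1)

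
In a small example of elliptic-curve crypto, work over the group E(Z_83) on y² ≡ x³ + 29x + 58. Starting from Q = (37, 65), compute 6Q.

(72, 63)

Repeated addition: build up to 6Q.
2Q: tangent at (37, 65): λ = (3·37² + 29)/(2·65) ≡ 69/47. 47⁻¹ ≡ 53 (mod 83) since 47·53 = 2491 ≡ 1, so λ ≡ 69·53 ≡ 5.
  x = λ² - 37 - 37 = 25 - 74 ≡ 34; y = λ·(37 - 34) - 65 ≡ 33. → (34, 33)
3Q: (34, 33) + (37, 65). λ = (65 - 33)/(37 - 34) ≡ 32/3 mod 83. 3⁻¹ ≡ 28 (mod 83) since 3·28 = 84 ≡ 1, so λ ≡ 66.
  x = λ² - 34 - 37 = 4356 - 71 ≡ 52; y = λ·(34 - 52) - 33 ≡ 24. → (52, 24)
4Q: (52, 24) + (37, 65). λ = (65 - 24)/(37 - 52) ≡ 41/68 mod 83. 68⁻¹ ≡ 11 (mod 83) since 68·11 = 748 ≡ 1, so λ ≡ 36.
  x = λ² - 52 - 37 = 1296 - 89 ≡ 45; y = λ·(52 - 45) - 24 ≡ 62. → (45, 62)
5Q: (45, 62) + (37, 65). λ = (65 - 62)/(37 - 45) ≡ 3/75 mod 83. 75⁻¹ ≡ 31 (mod 83) since 75·31 = 2325 ≡ 1, so λ ≡ 10.
  x = λ² - 45 - 37 = 100 - 82 ≡ 18; y = λ·(45 - 18) - 62 ≡ 42. → (18, 42)
6Q: (18, 42) + (37, 65). λ = (65 - 42)/(37 - 18) ≡ 23/19 mod 83. 19⁻¹ ≡ 35 (mod 83), so λ ≡ 58.
  x = λ² - 18 - 37 = 3364 - 55 ≡ 72; y = λ·(18 - 72) - 42 ≡ 63. → (72, 63)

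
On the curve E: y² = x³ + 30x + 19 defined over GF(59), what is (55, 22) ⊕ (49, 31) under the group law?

(55, 22) + (49, 31). λ = (31 - 22)/(49 - 55) ≡ 9/53 mod 59. 53⁻¹ ≡ 49 (mod 59) since 53·49 = 2597 ≡ 1, so λ ≡ 28.
  x = λ² - 55 - 49 = 784 - 104 ≡ 31; y = λ·(55 - 31) - 22 ≡ 1. → (31, 1)

(31, 1)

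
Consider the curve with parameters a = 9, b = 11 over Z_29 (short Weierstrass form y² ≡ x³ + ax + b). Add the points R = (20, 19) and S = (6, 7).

(28, 28)

(20, 19) + (6, 7). λ = (7 - 19)/(6 - 20) ≡ 17/15 mod 29. 15⁻¹ ≡ 2 (mod 29), so λ ≡ 5.
  x = λ² - 20 - 6 = 25 - 26 ≡ 28; y = λ·(20 - 28) - 19 ≡ 28. → (28, 28)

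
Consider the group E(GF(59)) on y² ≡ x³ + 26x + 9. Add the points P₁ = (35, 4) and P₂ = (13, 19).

(35, 4) + (13, 19). λ = (19 - 4)/(13 - 35) ≡ 15/37 mod 59. 37⁻¹ ≡ 8 (mod 59), so λ ≡ 2.
  x = λ² - 35 - 13 = 4 - 48 ≡ 15; y = λ·(35 - 15) - 4 ≡ 36. → (15, 36)

(15, 36)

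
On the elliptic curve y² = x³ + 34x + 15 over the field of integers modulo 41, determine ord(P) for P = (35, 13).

2P: tangent at (35, 13): λ = (3·35² + 34)/(2·13) ≡ 19/26. 26⁻¹ ≡ 30 (mod 41), so λ ≡ 19·30 ≡ 37.
  x = λ² - 35 - 35 = 1369 - 70 ≡ 28; y = λ·(35 - 28) - 13 ≡ 0. → (28, 0)
3P: (28, 0) + (35, 13). λ = (13 - 0)/(35 - 28) ≡ 13/7 mod 41. 7⁻¹ ≡ 6 (mod 41) since 7·6 = 42 ≡ 1, so λ ≡ 37.
  x = λ² - 28 - 35 = 1369 - 63 ≡ 35; y = λ·(28 - 35) - 0 ≡ 28. → (35, 28)
4P: (35, 28) + (35, 13): same x and y₁ ≡ -y₂, so the sum is O.
4P = O, so the order is 4.

4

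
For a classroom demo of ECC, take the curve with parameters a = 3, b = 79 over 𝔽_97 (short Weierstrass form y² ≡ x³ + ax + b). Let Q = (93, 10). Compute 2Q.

tangent at (93, 10): λ = (3·93² + 3)/(2·10) ≡ 51/20. 20⁻¹ ≡ 34 (mod 97) since 20·34 = 680 ≡ 1, so λ ≡ 51·34 ≡ 85.
  x = λ² - 93 - 93 = 7225 - 186 ≡ 55; y = λ·(93 - 55) - 10 ≡ 19. → (55, 19)

(55, 19)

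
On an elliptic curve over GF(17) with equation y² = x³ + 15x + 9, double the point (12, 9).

(1, 12)

tangent at (12, 9): λ = (3·12² + 15)/(2·9) ≡ 5/1. 1⁻¹ ≡ 1 (mod 17), so λ ≡ 5·1 ≡ 5.
  x = λ² - 12 - 12 = 25 - 24 ≡ 1; y = λ·(12 - 1) - 9 ≡ 12. → (1, 12)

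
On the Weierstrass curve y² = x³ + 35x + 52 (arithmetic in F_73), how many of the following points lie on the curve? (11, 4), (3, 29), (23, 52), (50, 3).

(11, 4): 4² ≡ 16, rhs ≡ 16 → on.
(3, 29): 29² ≡ 38, rhs ≡ 38 → on.
(23, 52): 52² ≡ 3, rhs ≡ 30 → off.
(50, 3): 3² ≡ 9, rhs ≡ 1 → off.

2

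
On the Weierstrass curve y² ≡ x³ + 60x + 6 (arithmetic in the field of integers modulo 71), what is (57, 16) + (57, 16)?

tangent at (57, 16): λ = (3·57² + 60)/(2·16) ≡ 9/32. 32⁻¹ ≡ 20 (mod 71) since 32·20 = 640 ≡ 1, so λ ≡ 9·20 ≡ 38.
  x = λ² - 57 - 57 = 1444 - 114 ≡ 52; y = λ·(57 - 52) - 16 ≡ 32. → (52, 32)

(52, 32)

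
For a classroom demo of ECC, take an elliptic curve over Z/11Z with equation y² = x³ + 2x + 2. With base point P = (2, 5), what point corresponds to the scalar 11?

(5, 4)

Double-and-add on 11 = (1011)₂. Start with P = (2, 5) for the leading 1-bit.
double: tangent at (2, 5): λ = (3·2² + 2)/(2·5) ≡ 3/10. 10⁻¹ ≡ 10 (mod 11) since 10·10 = 100 ≡ 1, so λ ≡ 3·10 ≡ 8.
  x = λ² - 2 - 2 = 64 - 4 ≡ 5; y = λ·(2 - 5) - 5 ≡ 4. → (5, 4)
double: tangent at (5, 4): λ = (3·5² + 2)/(2·4) ≡ 0/8. 8⁻¹ ≡ 7 (mod 11) since 8·7 = 56 ≡ 1, so λ ≡ 0·7 ≡ 0.
  x = λ² - 5 - 5 = 0 - 10 ≡ 1; y = λ·(5 - 1) - 4 ≡ 7. → (1, 7)
add P: (1, 7) + (2, 5). λ = (5 - 7)/(2 - 1) ≡ 9/1 mod 11. 1⁻¹ ≡ 1 (mod 11) since 1·1 = 1 ≡ 1, so λ ≡ 9.
  x = λ² - 1 - 2 = 81 - 3 ≡ 1; y = λ·(1 - 1) - 7 ≡ 4. → (1, 4)
double: tangent at (1, 4): λ = (3·1² + 2)/(2·4) ≡ 5/8. 8⁻¹ ≡ 7 (mod 11), so λ ≡ 5·7 ≡ 2.
  x = λ² - 1 - 1 = 4 - 2 ≡ 2; y = λ·(1 - 2) - 4 ≡ 5. → (2, 5)
add P: tangent at (2, 5): λ = (3·2² + 2)/(2·5) ≡ 3/10. 10⁻¹ ≡ 10 (mod 11), so λ ≡ 3·10 ≡ 8.
  x = λ² - 2 - 2 = 64 - 4 ≡ 5; y = λ·(2 - 5) - 5 ≡ 4. → (5, 4)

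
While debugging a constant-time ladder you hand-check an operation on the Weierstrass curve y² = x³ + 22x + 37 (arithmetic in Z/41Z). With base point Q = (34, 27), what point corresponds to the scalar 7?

Double-and-add on 7 = (111)₂. Start with Q = (34, 27) for the leading 1-bit.
double: tangent at (34, 27): λ = (3·34² + 22)/(2·27) ≡ 5/13. 13⁻¹ ≡ 19 (mod 41), so λ ≡ 5·19 ≡ 13.
  x = λ² - 34 - 34 = 169 - 68 ≡ 19; y = λ·(34 - 19) - 27 ≡ 4. → (19, 4)
add Q: (19, 4) + (34, 27). λ = (27 - 4)/(34 - 19) ≡ 23/15 mod 41. 15⁻¹ ≡ 11 (mod 41), so λ ≡ 7.
  x = λ² - 19 - 34 = 49 - 53 ≡ 37; y = λ·(19 - 37) - 4 ≡ 34. → (37, 34)
double: tangent at (37, 34): λ = (3·37² + 22)/(2·34) ≡ 29/27. 27⁻¹ ≡ 38 (mod 41), so λ ≡ 29·38 ≡ 36.
  x = λ² - 37 - 37 = 1296 - 74 ≡ 33; y = λ·(37 - 33) - 34 ≡ 28. → (33, 28)
add Q: (33, 28) + (34, 27). λ = (27 - 28)/(34 - 33) ≡ 40/1 mod 41. 1⁻¹ ≡ 1 (mod 41), so λ ≡ 40.
  x = λ² - 33 - 34 = 1600 - 67 ≡ 16; y = λ·(33 - 16) - 28 ≡ 37. → (16, 37)

(16, 37)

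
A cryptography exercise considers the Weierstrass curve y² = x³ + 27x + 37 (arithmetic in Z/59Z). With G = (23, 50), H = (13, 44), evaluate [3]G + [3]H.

First 3G:
Repeated addition: build up to 3G.
2G: tangent at (23, 50): λ = (3·23² + 27)/(2·50) ≡ 21/41. 41⁻¹ ≡ 36 (mod 59), so λ ≡ 21·36 ≡ 48.
  x = λ² - 23 - 23 = 2304 - 46 ≡ 16; y = λ·(23 - 16) - 50 ≡ 50. → (16, 50)
3G: (16, 50) + (23, 50). λ = (50 - 50)/(23 - 16) ≡ 0/7 mod 59. 7⁻¹ ≡ 17 (mod 59), so λ ≡ 0.
  x = λ² - 16 - 23 = 0 - 39 ≡ 20; y = λ·(16 - 20) - 50 ≡ 9. → (20, 9)
3G = (20, 9).
Next 3H:
Repeated addition: build up to 3H.
2H: tangent at (13, 44): λ = (3·13² + 27)/(2·44) ≡ 3/29. 29⁻¹ ≡ 57 (mod 59), so λ ≡ 3·57 ≡ 53.
  x = λ² - 13 - 13 = 2809 - 26 ≡ 10; y = λ·(13 - 10) - 44 ≡ 56. → (10, 56)
3H: (10, 56) + (13, 44). λ = (44 - 56)/(13 - 10) ≡ 47/3 mod 59. 3⁻¹ ≡ 20 (mod 59) since 3·20 = 60 ≡ 1, so λ ≡ 55.
  x = λ² - 10 - 13 = 3025 - 23 ≡ 52; y = λ·(10 - 52) - 56 ≡ 53. → (52, 53)
3H = (52, 53).
Finally 3G + 3H:
(20, 9) + (52, 53). λ = (53 - 9)/(52 - 20) ≡ 44/32 mod 59. 32⁻¹ ≡ 24 (mod 59) since 32·24 = 768 ≡ 1, so λ ≡ 53.
  x = λ² - 20 - 52 = 2809 - 72 ≡ 23; y = λ·(20 - 23) - 9 ≡ 9. → (23, 9)

(23, 9)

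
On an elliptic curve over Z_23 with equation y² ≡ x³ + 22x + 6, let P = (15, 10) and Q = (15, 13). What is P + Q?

O

The two points share x = 15 and their y-coordinates satisfy 10 + 13 ≡ 0 (mod 23), so they are inverses. Their sum is the point at infinity.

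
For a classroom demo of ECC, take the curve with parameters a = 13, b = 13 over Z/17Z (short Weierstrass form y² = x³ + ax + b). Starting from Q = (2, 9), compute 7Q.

Repeated addition: build up to 7Q.
2Q: tangent at (2, 9): λ = (3·2² + 13)/(2·9) ≡ 8/1. 1⁻¹ ≡ 1 (mod 17), so λ ≡ 8·1 ≡ 8.
  x = λ² - 2 - 2 = 64 - 4 ≡ 9; y = λ·(2 - 9) - 9 ≡ 3. → (9, 3)
3Q: (9, 3) + (2, 9). λ = (9 - 3)/(2 - 9) ≡ 6/10 mod 17. 10⁻¹ ≡ 12 (mod 17) since 10·12 = 120 ≡ 1, so λ ≡ 4.
  x = λ² - 9 - 2 = 16 - 11 ≡ 5; y = λ·(9 - 5) - 3 ≡ 13. → (5, 13)
4Q: (5, 13) + (2, 9). λ = (9 - 13)/(2 - 5) ≡ 13/14 mod 17. 14⁻¹ ≡ 11 (mod 17), so λ ≡ 7.
  x = λ² - 5 - 2 = 49 - 7 ≡ 8; y = λ·(5 - 8) - 13 ≡ 0. → (8, 0)
5Q: (8, 0) + (2, 9). λ = (9 - 0)/(2 - 8) ≡ 9/11 mod 17. 11⁻¹ ≡ 14 (mod 17) since 11·14 = 154 ≡ 1, so λ ≡ 7.
  x = λ² - 8 - 2 = 49 - 10 ≡ 5; y = λ·(8 - 5) - 0 ≡ 4. → (5, 4)
6Q: (5, 4) + (2, 9). λ = (9 - 4)/(2 - 5) ≡ 5/14 mod 17. 14⁻¹ ≡ 11 (mod 17), so λ ≡ 4.
  x = λ² - 5 - 2 = 16 - 7 ≡ 9; y = λ·(5 - 9) - 4 ≡ 14. → (9, 14)
7Q: (9, 14) + (2, 9). λ = (9 - 14)/(2 - 9) ≡ 12/10 mod 17. 10⁻¹ ≡ 12 (mod 17) since 10·12 = 120 ≡ 1, so λ ≡ 8.
  x = λ² - 9 - 2 = 64 - 11 ≡ 2; y = λ·(9 - 2) - 14 ≡ 8. → (2, 8)

(2, 8)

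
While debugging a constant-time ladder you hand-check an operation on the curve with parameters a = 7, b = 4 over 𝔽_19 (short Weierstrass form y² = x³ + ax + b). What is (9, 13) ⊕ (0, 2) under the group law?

(9, 13) + (0, 2). λ = (2 - 13)/(0 - 9) ≡ 8/10 mod 19. 10⁻¹ ≡ 2 (mod 19) since 10·2 = 20 ≡ 1, so λ ≡ 16.
  x = λ² - 9 - 0 = 256 - 9 ≡ 0; y = λ·(9 - 0) - 13 ≡ 17. → (0, 17)

(0, 17)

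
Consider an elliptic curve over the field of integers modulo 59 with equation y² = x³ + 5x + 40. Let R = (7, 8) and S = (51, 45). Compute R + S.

(7, 8) + (51, 45). λ = (45 - 8)/(51 - 7) ≡ 37/44 mod 59. 44⁻¹ ≡ 55 (mod 59) since 44·55 = 2420 ≡ 1, so λ ≡ 29.
  x = λ² - 7 - 51 = 841 - 58 ≡ 16; y = λ·(7 - 16) - 8 ≡ 26. → (16, 26)

(16, 26)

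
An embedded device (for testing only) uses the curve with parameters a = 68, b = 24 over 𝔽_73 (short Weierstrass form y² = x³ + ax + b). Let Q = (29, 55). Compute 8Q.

Double-and-add on 8 = (1000)₂. Start with Q = (29, 55) for the leading 1-bit.
double: tangent at (29, 55): λ = (3·29² + 68)/(2·55) ≡ 36/37. 37⁻¹ ≡ 2 (mod 73), so λ ≡ 36·2 ≡ 72.
  x = λ² - 29 - 29 = 5184 - 58 ≡ 16; y = λ·(29 - 16) - 55 ≡ 5. → (16, 5)
double: tangent at (16, 5): λ = (3·16² + 68)/(2·5) ≡ 33/10. 10⁻¹ ≡ 22 (mod 73), so λ ≡ 33·22 ≡ 69.
  x = λ² - 16 - 16 = 4761 - 32 ≡ 57; y = λ·(16 - 57) - 5 ≡ 13. → (57, 13)
double: tangent at (57, 13): λ = (3·57² + 68)/(2·13) ≡ 33/26. 26⁻¹ ≡ 59 (mod 73), so λ ≡ 33·59 ≡ 49.
  x = λ² - 57 - 57 = 2401 - 114 ≡ 24; y = λ·(57 - 24) - 13 ≡ 71. → (24, 71)

(24, 71)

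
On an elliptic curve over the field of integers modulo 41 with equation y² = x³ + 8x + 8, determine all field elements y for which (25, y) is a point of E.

none

x³ + 8x + 8 = 15833 ≡ 7 (mod 41).
7 is a non-residue mod 41; no y exists.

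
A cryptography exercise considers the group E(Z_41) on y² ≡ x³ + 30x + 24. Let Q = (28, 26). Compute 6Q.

(18, 0)

Repeated addition: build up to 6Q.
2Q: tangent at (28, 26): λ = (3·28² + 30)/(2·26) ≡ 4/11. 11⁻¹ ≡ 15 (mod 41), so λ ≡ 4·15 ≡ 19.
  x = λ² - 28 - 28 = 361 - 56 ≡ 18; y = λ·(28 - 18) - 26 ≡ 0. → (18, 0)
3Q: (18, 0) + (28, 26). λ = (26 - 0)/(28 - 18) ≡ 26/10 mod 41. 10⁻¹ ≡ 37 (mod 41) since 10·37 = 370 ≡ 1, so λ ≡ 19.
  x = λ² - 18 - 28 = 361 - 46 ≡ 28; y = λ·(18 - 28) - 0 ≡ 15. → (28, 15)
4Q: (28, 15) + (28, 26): same x and y₁ ≡ -y₂, so the sum is O.
5Q: O + (28, 26) = (28, 26) (identity).
6Q: tangent at (28, 26): λ = (3·28² + 30)/(2·26) ≡ 4/11. 11⁻¹ ≡ 15 (mod 41), so λ ≡ 4·15 ≡ 19.
  x = λ² - 28 - 28 = 361 - 56 ≡ 18; y = λ·(28 - 18) - 26 ≡ 0. → (18, 0)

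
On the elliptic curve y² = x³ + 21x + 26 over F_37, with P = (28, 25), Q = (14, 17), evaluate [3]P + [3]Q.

(22, 31)

First 3P:
Repeated addition: build up to 3P.
2P: tangent at (28, 25): λ = (3·28² + 21)/(2·25) ≡ 5/13. 13⁻¹ ≡ 20 (mod 37) since 13·20 = 260 ≡ 1, so λ ≡ 5·20 ≡ 26.
  x = λ² - 28 - 28 = 676 - 56 ≡ 28; y = λ·(28 - 28) - 25 ≡ 12. → (28, 12)
3P: (28, 12) + (28, 25): same x and y₁ ≡ -y₂, so the sum is ∞.
3P = ∞.
Next 3Q:
Repeated addition: build up to 3Q.
2Q: tangent at (14, 17): λ = (3·14² + 21)/(2·17) ≡ 17/34. 34⁻¹ ≡ 12 (mod 37), so λ ≡ 17·12 ≡ 19.
  x = λ² - 14 - 14 = 361 - 28 ≡ 0; y = λ·(14 - 0) - 17 ≡ 27. → (0, 27)
3Q: (0, 27) + (14, 17). λ = (17 - 27)/(14 - 0) ≡ 27/14 mod 37. 14⁻¹ ≡ 8 (mod 37) since 14·8 = 112 ≡ 1, so λ ≡ 31.
  x = λ² - 0 - 14 = 961 - 14 ≡ 22; y = λ·(0 - 22) - 27 ≡ 31. → (22, 31)
3Q = (22, 31).
Finally 3P + 3Q:
∞ + (22, 31) = (22, 31) (identity).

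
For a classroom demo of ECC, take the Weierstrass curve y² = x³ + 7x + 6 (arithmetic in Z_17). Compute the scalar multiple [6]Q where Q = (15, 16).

Double-and-add on 6 = (110)₂. Start with Q = (15, 16) for the leading 1-bit.
double: tangent at (15, 16): λ = (3·15² + 7)/(2·16) ≡ 2/15. 15⁻¹ ≡ 8 (mod 17), so λ ≡ 2·8 ≡ 16.
  x = λ² - 15 - 15 = 256 - 30 ≡ 5; y = λ·(15 - 5) - 16 ≡ 8. → (5, 8)
add Q: (5, 8) + (15, 16). λ = (16 - 8)/(15 - 5) ≡ 8/10 mod 17. 10⁻¹ ≡ 12 (mod 17) since 10·12 = 120 ≡ 1, so λ ≡ 11.
  x = λ² - 5 - 15 = 121 - 20 ≡ 16; y = λ·(5 - 16) - 8 ≡ 7. → (16, 7)
double: tangent at (16, 7): λ = (3·16² + 7)/(2·7) ≡ 10/14. 14⁻¹ ≡ 11 (mod 17), so λ ≡ 10·11 ≡ 8.
  x = λ² - 16 - 16 = 64 - 32 ≡ 15; y = λ·(16 - 15) - 7 ≡ 1. → (15, 1)

(15, 1)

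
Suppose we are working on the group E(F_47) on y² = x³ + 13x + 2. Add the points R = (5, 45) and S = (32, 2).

(42, 0)

(5, 45) + (32, 2). λ = (2 - 45)/(32 - 5) ≡ 4/27 mod 47. 27⁻¹ ≡ 7 (mod 47) since 27·7 = 189 ≡ 1, so λ ≡ 28.
  x = λ² - 5 - 32 = 784 - 37 ≡ 42; y = λ·(5 - 42) - 45 ≡ 0. → (42, 0)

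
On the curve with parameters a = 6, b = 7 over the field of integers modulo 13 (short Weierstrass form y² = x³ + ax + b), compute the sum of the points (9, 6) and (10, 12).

(9, 6) + (10, 12). λ = (12 - 6)/(10 - 9) ≡ 6/1 mod 13. 1⁻¹ ≡ 1 (mod 13) since 1·1 = 1 ≡ 1, so λ ≡ 6.
  x = λ² - 9 - 10 = 36 - 19 ≡ 4; y = λ·(9 - 4) - 6 ≡ 11. → (4, 11)

(4, 11)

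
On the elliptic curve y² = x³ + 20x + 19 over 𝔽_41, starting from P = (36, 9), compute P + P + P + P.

(7, 16)

Double-and-add on 4 = (100)₂. Start with P = (36, 9) for the leading 1-bit.
double: tangent at (36, 9): λ = (3·36² + 20)/(2·9) ≡ 13/18. 18⁻¹ ≡ 16 (mod 41), so λ ≡ 13·16 ≡ 3.
  x = λ² - 36 - 36 = 9 - 72 ≡ 19; y = λ·(36 - 19) - 9 ≡ 1. → (19, 1)
double: tangent at (19, 1): λ = (3·19² + 20)/(2·1) ≡ 37/2. 2⁻¹ ≡ 21 (mod 41), so λ ≡ 37·21 ≡ 39.
  x = λ² - 19 - 19 = 1521 - 38 ≡ 7; y = λ·(19 - 7) - 1 ≡ 16. → (7, 16)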